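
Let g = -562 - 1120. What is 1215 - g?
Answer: 2897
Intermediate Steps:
g = -1682
1215 - g = 1215 - 1*(-1682) = 1215 + 1682 = 2897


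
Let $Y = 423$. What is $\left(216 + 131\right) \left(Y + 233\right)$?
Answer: $227632$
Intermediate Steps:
$\left(216 + 131\right) \left(Y + 233\right) = \left(216 + 131\right) \left(423 + 233\right) = 347 \cdot 656 = 227632$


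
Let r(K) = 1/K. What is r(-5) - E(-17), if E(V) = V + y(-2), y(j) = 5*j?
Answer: 134/5 ≈ 26.800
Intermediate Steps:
E(V) = -10 + V (E(V) = V + 5*(-2) = V - 10 = -10 + V)
r(-5) - E(-17) = 1/(-5) - (-10 - 17) = -⅕ - 1*(-27) = -⅕ + 27 = 134/5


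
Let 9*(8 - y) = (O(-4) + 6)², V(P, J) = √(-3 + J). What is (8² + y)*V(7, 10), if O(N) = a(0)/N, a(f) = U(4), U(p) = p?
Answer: 623*√7/9 ≈ 183.14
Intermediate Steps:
a(f) = 4
O(N) = 4/N
y = 47/9 (y = 8 - (4/(-4) + 6)²/9 = 8 - (4*(-¼) + 6)²/9 = 8 - (-1 + 6)²/9 = 8 - ⅑*5² = 8 - ⅑*25 = 8 - 25/9 = 47/9 ≈ 5.2222)
(8² + y)*V(7, 10) = (8² + 47/9)*√(-3 + 10) = (64 + 47/9)*√7 = 623*√7/9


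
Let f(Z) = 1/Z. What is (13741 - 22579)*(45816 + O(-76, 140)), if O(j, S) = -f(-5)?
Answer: -2024617878/5 ≈ -4.0492e+8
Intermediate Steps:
O(j, S) = ⅕ (O(j, S) = -1/(-5) = -1*(-⅕) = ⅕)
(13741 - 22579)*(45816 + O(-76, 140)) = (13741 - 22579)*(45816 + ⅕) = -8838*229081/5 = -2024617878/5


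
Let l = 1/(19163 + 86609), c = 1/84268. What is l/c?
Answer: 21067/26443 ≈ 0.79669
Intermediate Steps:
c = 1/84268 ≈ 1.1867e-5
l = 1/105772 ≈ 9.4543e-6
l/c = 1/(105772*(1/84268)) = (1/105772)*84268 = 21067/26443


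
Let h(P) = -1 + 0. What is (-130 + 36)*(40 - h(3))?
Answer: -3854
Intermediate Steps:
h(P) = -1
(-130 + 36)*(40 - h(3)) = (-130 + 36)*(40 - 1*(-1)) = -94*(40 + 1) = -94*41 = -3854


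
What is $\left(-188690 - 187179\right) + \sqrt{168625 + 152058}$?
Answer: $-375869 + \sqrt{320683} \approx -3.753 \cdot 10^{5}$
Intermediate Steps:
$\left(-188690 - 187179\right) + \sqrt{168625 + 152058} = -375869 + \sqrt{320683}$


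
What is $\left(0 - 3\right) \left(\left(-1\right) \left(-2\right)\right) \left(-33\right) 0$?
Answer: $0$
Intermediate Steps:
$\left(0 - 3\right) \left(\left(-1\right) \left(-2\right)\right) \left(-33\right) 0 = \left(-3\right) 2 \left(-33\right) 0 = \left(-6\right) \left(-33\right) 0 = 198 \cdot 0 = 0$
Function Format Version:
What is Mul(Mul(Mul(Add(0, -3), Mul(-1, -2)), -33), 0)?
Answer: 0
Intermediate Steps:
Mul(Mul(Mul(Add(0, -3), Mul(-1, -2)), -33), 0) = Mul(Mul(Mul(-3, 2), -33), 0) = Mul(Mul(-6, -33), 0) = Mul(198, 0) = 0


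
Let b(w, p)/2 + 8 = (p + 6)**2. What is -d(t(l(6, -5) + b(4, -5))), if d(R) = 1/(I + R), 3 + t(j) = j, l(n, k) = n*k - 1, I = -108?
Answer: 1/156 ≈ 0.0064103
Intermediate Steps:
b(w, p) = -16 + 2*(6 + p)**2 (b(w, p) = -16 + 2*(p + 6)**2 = -16 + 2*(6 + p)**2)
l(n, k) = -1 + k*n (l(n, k) = k*n - 1 = -1 + k*n)
t(j) = -3 + j
d(R) = 1/(-108 + R)
-d(t(l(6, -5) + b(4, -5))) = -1/(-108 + (-3 + ((-1 - 5*6) + (-16 + 2*(6 - 5)**2)))) = -1/(-108 + (-3 + ((-1 - 30) + (-16 + 2*1**2)))) = -1/(-108 + (-3 + (-31 + (-16 + 2*1)))) = -1/(-108 + (-3 + (-31 + (-16 + 2)))) = -1/(-108 + (-3 + (-31 - 14))) = -1/(-108 + (-3 - 45)) = -1/(-108 - 48) = -1/(-156) = -1*(-1/156) = 1/156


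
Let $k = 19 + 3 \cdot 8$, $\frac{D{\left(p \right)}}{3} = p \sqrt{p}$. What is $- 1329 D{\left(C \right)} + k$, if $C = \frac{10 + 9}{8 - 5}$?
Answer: $43 - 8417 \sqrt{57} \approx -63504.0$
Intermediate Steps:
$C = \frac{19}{3} \approx 6.3333$
$D{\left(p \right)} = 3 p^{\frac{3}{2}}$ ($D{\left(p \right)} = 3 p \sqrt{p} = 3 p^{\frac{3}{2}}$)
$k = 43$ ($k = 19 + 24 = 43$)
$- 1329 D{\left(C \right)} + k = - 1329 \cdot 3 \left(\frac{19}{3}\right)^{\frac{3}{2}} + 43 = - 1329 \cdot 3 \frac{19 \sqrt{57}}{9} + 43 = - 1329 \frac{19 \sqrt{57}}{3} + 43 = - 8417 \sqrt{57} + 43 = 43 - 8417 \sqrt{57}$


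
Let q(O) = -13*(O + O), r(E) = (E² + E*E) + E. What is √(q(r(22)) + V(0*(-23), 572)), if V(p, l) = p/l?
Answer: 6*I*√715 ≈ 160.44*I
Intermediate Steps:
r(E) = E + 2*E² (r(E) = (E² + E²) + E = 2*E² + E = E + 2*E²)
q(O) = -26*O
√(q(r(22)) + V(0*(-23), 572)) = √(-572*(1 + 2*22) + (0*(-23))/572) = √(-572*(1 + 44) + 0*(1/572)) = √(-572*45 + 0) = √(-26*990 + 0) = √(-25740 + 0) = √(-25740) = 6*I*√715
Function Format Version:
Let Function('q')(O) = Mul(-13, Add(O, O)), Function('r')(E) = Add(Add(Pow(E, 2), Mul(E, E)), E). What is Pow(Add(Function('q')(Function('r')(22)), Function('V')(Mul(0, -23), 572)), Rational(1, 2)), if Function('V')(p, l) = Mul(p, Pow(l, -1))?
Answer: Mul(6, I, Pow(715, Rational(1, 2))) ≈ Mul(160.44, I)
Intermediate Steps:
Function('r')(E) = Add(E, Mul(2, Pow(E, 2))) (Function('r')(E) = Add(Add(Pow(E, 2), Pow(E, 2)), E) = Add(Mul(2, Pow(E, 2)), E) = Add(E, Mul(2, Pow(E, 2))))
Function('q')(O) = Mul(-26, O) (Function('q')(O) = Mul(-13, Mul(2, O)) = Mul(-26, O))
Pow(Add(Function('q')(Function('r')(22)), Function('V')(Mul(0, -23), 572)), Rational(1, 2)) = Pow(Add(Mul(-26, Mul(22, Add(1, Mul(2, 22)))), Mul(Mul(0, -23), Pow(572, -1))), Rational(1, 2)) = Pow(Add(Mul(-26, Mul(22, Add(1, 44))), Mul(0, Rational(1, 572))), Rational(1, 2)) = Pow(Add(Mul(-26, Mul(22, 45)), 0), Rational(1, 2)) = Pow(Add(Mul(-26, 990), 0), Rational(1, 2)) = Pow(Add(-25740, 0), Rational(1, 2)) = Pow(-25740, Rational(1, 2)) = Mul(6, I, Pow(715, Rational(1, 2)))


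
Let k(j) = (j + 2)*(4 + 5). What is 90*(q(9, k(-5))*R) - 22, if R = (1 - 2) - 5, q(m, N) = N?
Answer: 14558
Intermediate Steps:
k(j) = 18 + 9*j (k(j) = (2 + j)*9 = 18 + 9*j)
R = -6 (R = -1 - 5 = -6)
90*(q(9, k(-5))*R) - 22 = 90*((18 + 9*(-5))*(-6)) - 22 = 90*((18 - 45)*(-6)) - 22 = 90*(-27*(-6)) - 22 = 90*162 - 22 = 14580 - 22 = 14558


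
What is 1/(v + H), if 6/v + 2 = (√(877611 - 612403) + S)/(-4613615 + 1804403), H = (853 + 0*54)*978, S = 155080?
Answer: 579327397200291583/483292920577093208567826 - 234101*√66302/161097640192364402855942 ≈ 1.1987e-6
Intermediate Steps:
H = 834234 (H = (853 + 0)*978 = 853*978 = 834234)
v = 6/(-1443376/702303 - √66302/1404606) (v = 6/(-2 + (√(877611 - 612403) + 155080)/(-4613615 + 1804403)) = 6/(-2 + (√265208 + 155080)/(-2809212)) = 6/(-2 + (2*√66302 + 155080)*(-1/2809212)) = 6/(-2 + (155080 + 2*√66302)*(-1/2809212)) = 6/(-2 + (-38770/702303 - √66302/1404606)) = 6/(-1443376/702303 - √66302/1404606) ≈ -2.9192)
1/(v + H) = 1/((-12164247539136/4166668521601 + 4213818*√66302/4166668521601) + 834234) = 1/(3475964383201749498/4166668521601 + 4213818*√66302/4166668521601)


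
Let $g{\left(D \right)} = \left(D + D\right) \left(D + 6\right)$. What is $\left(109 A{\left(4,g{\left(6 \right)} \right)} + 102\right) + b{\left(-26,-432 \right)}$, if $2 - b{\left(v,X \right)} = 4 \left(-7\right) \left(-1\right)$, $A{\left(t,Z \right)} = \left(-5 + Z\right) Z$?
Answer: $2181820$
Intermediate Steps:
$g{\left(D \right)} = 2 D \left(6 + D\right)$
$A{\left(t,Z \right)} = Z \left(-5 + Z\right)$
$b{\left(v,X \right)} = -26$ ($b{\left(v,X \right)} = 2 - 4 \left(-7\right) \left(-1\right) = 2 - \left(-28\right) \left(-1\right) = 2 - 28 = -26$)
$\left(109 A{\left(4,g{\left(6 \right)} \right)} + 102\right) + b{\left(-26,-432 \right)} = \left(109 \cdot 2 \cdot 6 \left(6 + 6\right) \left(-5 + 2 \cdot 6 \left(6 + 6\right)\right) + 102\right) - 26 = \left(109 \cdot 2 \cdot 6 \cdot 12 \left(-5 + 2 \cdot 6 \cdot 12\right) + 102\right) - 26 = \left(109 \cdot 144 \left(-5 + 144\right) + 102\right) - 26 = \left(109 \cdot 144 \cdot 139 + 102\right) - 26 = \left(109 \cdot 20016 + 102\right) - 26 = \left(2181744 + 102\right) - 26 = 2181846 - 26 = 2181820$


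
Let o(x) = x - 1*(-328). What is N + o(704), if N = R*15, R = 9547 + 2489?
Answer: 181572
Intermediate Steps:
o(x) = 328 + x (o(x) = x + 328 = 328 + x)
R = 12036
N = 180540 (N = 12036*15 = 180540)
N + o(704) = 180540 + (328 + 704) = 180540 + 1032 = 181572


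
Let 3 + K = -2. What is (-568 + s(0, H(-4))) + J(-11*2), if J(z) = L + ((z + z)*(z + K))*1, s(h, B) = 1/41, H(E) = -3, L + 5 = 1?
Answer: 25257/41 ≈ 616.02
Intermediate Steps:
L = -4 (L = -5 + 1 = -4)
K = -5 (K = -3 - 2 = -5)
s(h, B) = 1/41
J(z) = -4 + 2*z*(-5 + z) (J(z) = -4 + ((z + z)*(z - 5))*1 = -4 + ((2*z)*(-5 + z))*1 = -4 + (2*z*(-5 + z))*1 = -4 + 2*z*(-5 + z))
(-568 + s(0, H(-4))) + J(-11*2) = (-568 + 1/41) + (-4 - (-110)*2 + 2*(-11*2)**2) = -23287/41 + (-4 - 10*(-22) + 2*(-22)**2) = -23287/41 + (-4 + 220 + 2*484) = -23287/41 + (-4 + 220 + 968) = -23287/41 + 1184 = 25257/41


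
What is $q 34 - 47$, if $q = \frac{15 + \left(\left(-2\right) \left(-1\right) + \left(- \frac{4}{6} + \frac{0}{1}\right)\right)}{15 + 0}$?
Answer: $- \frac{449}{45} \approx -9.9778$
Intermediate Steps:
$q = \frac{49}{45}$ ($q = \frac{15 + \left(2 + \left(\left(-4\right) \frac{1}{6} + 0 \cdot 1\right)\right)}{15} = \left(15 + \left(2 + \left(- \frac{2}{3} + 0\right)\right)\right) \frac{1}{15} = \left(15 + \left(2 - \frac{2}{3}\right)\right) \frac{1}{15} = \left(15 + \frac{4}{3}\right) \frac{1}{15} = \frac{49}{3} \cdot \frac{1}{15} = \frac{49}{45} \approx 1.0889$)
$q 34 - 47 = \frac{49}{45} \cdot 34 - 47 = \frac{1666}{45} - 47 = - \frac{449}{45}$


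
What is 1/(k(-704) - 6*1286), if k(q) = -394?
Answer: -1/8110 ≈ -0.00012330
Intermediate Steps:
1/(k(-704) - 6*1286) = 1/(-394 - 6*1286) = 1/(-394 - 7716) = 1/(-8110) = -1/8110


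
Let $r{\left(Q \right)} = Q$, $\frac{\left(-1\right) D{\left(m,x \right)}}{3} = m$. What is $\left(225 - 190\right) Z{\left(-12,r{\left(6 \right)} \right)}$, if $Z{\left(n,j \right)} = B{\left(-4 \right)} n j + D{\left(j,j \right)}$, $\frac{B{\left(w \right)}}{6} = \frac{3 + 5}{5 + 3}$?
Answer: $-15750$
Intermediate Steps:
$D{\left(m,x \right)} = - 3 m$
$B{\left(w \right)} = 6$ ($B{\left(w \right)} = 6 \frac{3 + 5}{5 + 3} = 6 \cdot \frac{8}{8} = 6 \cdot 8 \cdot \frac{1}{8} = 6 \cdot 1 = 6$)
$Z{\left(n,j \right)} = - 3 j + 6 j n$ ($Z{\left(n,j \right)} = 6 n j - 3 j = 6 j n - 3 j = - 3 j + 6 j n$)
$\left(225 - 190\right) Z{\left(-12,r{\left(6 \right)} \right)} = \left(225 - 190\right) 3 \cdot 6 \left(-1 + 2 \left(-12\right)\right) = 35 \cdot 3 \cdot 6 \left(-1 - 24\right) = 35 \cdot 3 \cdot 6 \left(-25\right) = 35 \left(-450\right) = -15750$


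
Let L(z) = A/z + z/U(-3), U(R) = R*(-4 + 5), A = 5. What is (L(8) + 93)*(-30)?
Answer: -10915/4 ≈ -2728.8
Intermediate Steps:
U(R) = R (U(R) = R*1 = R)
L(z) = 5/z - z/3 (L(z) = 5/z + z/(-3) = 5/z + z*(-1/3) = 5/z - z/3)
(L(8) + 93)*(-30) = ((5/8 - 1/3*8) + 93)*(-30) = ((5*(1/8) - 8/3) + 93)*(-30) = ((5/8 - 8/3) + 93)*(-30) = (-49/24 + 93)*(-30) = (2183/24)*(-30) = -10915/4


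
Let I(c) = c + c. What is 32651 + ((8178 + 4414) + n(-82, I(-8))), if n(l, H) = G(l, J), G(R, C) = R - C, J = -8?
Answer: 45169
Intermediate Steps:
I(c) = 2*c
n(l, H) = 8 + l (n(l, H) = l - 1*(-8) = l + 8 = 8 + l)
32651 + ((8178 + 4414) + n(-82, I(-8))) = 32651 + ((8178 + 4414) + (8 - 82)) = 32651 + (12592 - 74) = 32651 + 12518 = 45169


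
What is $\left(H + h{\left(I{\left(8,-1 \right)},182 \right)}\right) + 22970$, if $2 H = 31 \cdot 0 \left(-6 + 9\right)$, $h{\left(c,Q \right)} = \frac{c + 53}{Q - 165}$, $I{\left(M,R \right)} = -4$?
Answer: $\frac{390539}{17} \approx 22973.0$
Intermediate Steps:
$h{\left(c,Q \right)} = \frac{53 + c}{-165 + Q}$
$H = 0$ ($H = \frac{31 \cdot 0 \left(-6 + 9\right)}{2} = \frac{31 \cdot 0 \cdot 3}{2} = \frac{31 \cdot 0}{2} = \frac{1}{2} \cdot 0 = 0$)
$\left(H + h{\left(I{\left(8,-1 \right)},182 \right)}\right) + 22970 = \left(0 + \frac{53 - 4}{-165 + 182}\right) + 22970 = \left(0 + \frac{1}{17} \cdot 49\right) + 22970 = \left(0 + \frac{49}{17}\right) + 22970 = \frac{49}{17} + 22970 = \frac{390539}{17}$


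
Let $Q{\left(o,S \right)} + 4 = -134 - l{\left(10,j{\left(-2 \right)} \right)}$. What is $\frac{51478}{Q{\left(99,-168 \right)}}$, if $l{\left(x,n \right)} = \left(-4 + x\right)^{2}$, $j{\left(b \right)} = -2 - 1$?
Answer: $- \frac{25739}{87} \approx -295.85$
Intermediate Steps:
$j{\left(b \right)} = -3$
$Q{\left(o,S \right)} = -174$ ($Q{\left(o,S \right)} = -4 - \left(134 + \left(-4 + 10\right)^{2}\right) = -4 - 170 = -174$)
$\frac{51478}{Q{\left(99,-168 \right)}} = \frac{51478}{-174} = 51478 \left(- \frac{1}{174}\right) = - \frac{25739}{87}$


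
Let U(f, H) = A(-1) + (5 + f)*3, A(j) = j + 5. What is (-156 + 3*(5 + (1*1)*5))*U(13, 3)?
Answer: -7308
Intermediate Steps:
A(j) = 5 + j
U(f, H) = 19 + 3*f (U(f, H) = (5 - 1) + (5 + f)*3 = 4 + (15 + 3*f) = 19 + 3*f)
(-156 + 3*(5 + (1*1)*5))*U(13, 3) = (-156 + 3*(5 + (1*1)*5))*(19 + 3*13) = (-156 + 3*(5 + 1*5))*(19 + 39) = (-156 + 3*(5 + 5))*58 = (-156 + 3*10)*58 = (-156 + 30)*58 = -126*58 = -7308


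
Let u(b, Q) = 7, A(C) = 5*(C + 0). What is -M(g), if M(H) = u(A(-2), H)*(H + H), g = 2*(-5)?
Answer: 140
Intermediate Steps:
A(C) = 5*C
g = -10
M(H) = 14*H (M(H) = 7*(H + H) = 7*(2*H) = 14*H)
-M(g) = -14*(-10) = -1*(-140) = 140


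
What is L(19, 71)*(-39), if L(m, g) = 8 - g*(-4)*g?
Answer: -786708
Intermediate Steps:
L(m, g) = 8 + 4*g**2 (L(m, g) = 8 - (-4*g)*g = 8 - (-4)*g**2 = 8 + 4*g**2)
L(19, 71)*(-39) = (8 + 4*71**2)*(-39) = (8 + 4*5041)*(-39) = (8 + 20164)*(-39) = 20172*(-39) = -786708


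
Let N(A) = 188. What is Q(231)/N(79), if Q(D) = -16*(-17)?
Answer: 68/47 ≈ 1.4468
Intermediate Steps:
Q(D) = 272
Q(231)/N(79) = 272/188 = 272*(1/188) = 68/47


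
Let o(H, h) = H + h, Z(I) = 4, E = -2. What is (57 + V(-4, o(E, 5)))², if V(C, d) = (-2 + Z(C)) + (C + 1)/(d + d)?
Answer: 13689/4 ≈ 3422.3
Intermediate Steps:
V(C, d) = 2 + (1 + C)/(2*d) (V(C, d) = (-2 + 4) + (C + 1)/(d + d) = 2 + (1 + C)/((2*d)) = 2 + (1 + C)*(1/(2*d)) = 2 + (1 + C)/(2*d))
(57 + V(-4, o(E, 5)))² = (57 + (1 - 4 + 4*(-2 + 5))/(2*(-2 + 5)))² = (57 + (½)*(1 - 4 + 4*3)/3)² = (57 + (½)*(⅓)*(1 - 4 + 12))² = (57 + (½)*(⅓)*9)² = (57 + 3/2)² = (117/2)² = 13689/4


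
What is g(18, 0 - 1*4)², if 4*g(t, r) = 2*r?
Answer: 4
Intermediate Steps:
g(t, r) = r/2 (g(t, r) = (2*r)/4 = r/2)
g(18, 0 - 1*4)² = ((0 - 1*4)/2)² = ((0 - 4)/2)² = ((½)*(-4))² = (-2)² = 4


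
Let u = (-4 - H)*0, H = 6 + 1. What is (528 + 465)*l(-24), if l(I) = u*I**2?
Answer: 0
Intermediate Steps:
H = 7
u = 0 (u = (-4 - 1*7)*0 = (-4 - 7)*0 = -11*0 = 0)
l(I) = 0 (l(I) = 0*I**2 = 0)
(528 + 465)*l(-24) = (528 + 465)*0 = 993*0 = 0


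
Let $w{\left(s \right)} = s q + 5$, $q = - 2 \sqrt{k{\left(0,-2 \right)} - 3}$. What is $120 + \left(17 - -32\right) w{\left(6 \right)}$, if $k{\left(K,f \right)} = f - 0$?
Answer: $365 - 588 i \sqrt{5} \approx 365.0 - 1314.8 i$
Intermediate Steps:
$k{\left(K,f \right)} = f$ ($k{\left(K,f \right)} = f + 0 = f$)
$q = - 2 i \sqrt{5}$ ($q = - 2 \sqrt{-2 - 3} = - 2 \sqrt{-5} = - 2 i \sqrt{5} \approx - 4.4721 i$)
$w{\left(s \right)} = 5 - 2 i s \sqrt{5}$ ($w{\left(s \right)} = s \left(- 2 i \sqrt{5}\right) + 5 = - 2 i s \sqrt{5} + 5 = 5 - 2 i s \sqrt{5}$)
$120 + \left(17 - -32\right) w{\left(6 \right)} = 120 + \left(17 - -32\right) \left(5 - 2 i 6 \sqrt{5}\right) = 120 + \left(17 + 32\right) \left(5 - 12 i \sqrt{5}\right) = 120 + 49 \left(5 - 12 i \sqrt{5}\right) = 120 + \left(245 - 588 i \sqrt{5}\right) = 365 - 588 i \sqrt{5}$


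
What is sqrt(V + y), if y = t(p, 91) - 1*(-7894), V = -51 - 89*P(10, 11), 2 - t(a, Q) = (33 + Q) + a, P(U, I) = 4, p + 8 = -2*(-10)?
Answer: 3*sqrt(817) ≈ 85.750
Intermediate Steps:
p = 12 (p = -8 - 2*(-10) = -8 + 20 = 12)
t(a, Q) = -31 - Q - a (t(a, Q) = 2 - ((33 + Q) + a) = 2 - (33 + Q + a) = 2 + (-33 - Q - a) = -31 - Q - a)
V = -407 (V = -51 - 89*4 = -51 - 356 = -407)
y = 7760 (y = (-31 - 1*91 - 1*12) - 1*(-7894) = (-31 - 91 - 12) + 7894 = -134 + 7894 = 7760)
sqrt(V + y) = sqrt(-407 + 7760) = sqrt(7353) = 3*sqrt(817)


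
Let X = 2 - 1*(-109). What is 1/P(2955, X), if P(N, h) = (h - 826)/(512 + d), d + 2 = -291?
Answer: -219/715 ≈ -0.30629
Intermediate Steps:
d = -293 (d = -2 - 291 = -293)
X = 111 (X = 2 + 109 = 111)
P(N, h) = -826/219 + h/219 (P(N, h) = (h - 826)/(512 - 293) = (-826 + h)/219 = (-826 + h)*(1/219) = -826/219 + h/219)
1/P(2955, X) = 1/(-826/219 + (1/219)*111) = 1/(-826/219 + 37/73) = 1/(-715/219) = -219/715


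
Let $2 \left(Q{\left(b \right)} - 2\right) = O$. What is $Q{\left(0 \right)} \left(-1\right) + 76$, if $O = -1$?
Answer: $\frac{149}{2} \approx 74.5$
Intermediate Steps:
$Q{\left(b \right)} = \frac{3}{2}$ ($Q{\left(b \right)} = 2 + \frac{1}{2} \left(-1\right) = 2 - \frac{1}{2} = \frac{3}{2}$)
$Q{\left(0 \right)} \left(-1\right) + 76 = \frac{3}{2} \left(-1\right) + 76 = - \frac{3}{2} + 76 = \frac{149}{2}$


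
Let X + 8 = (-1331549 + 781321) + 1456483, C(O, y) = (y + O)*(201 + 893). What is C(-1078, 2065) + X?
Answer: 1986025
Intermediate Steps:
C(O, y) = 1094*O + 1094*y (C(O, y) = (O + y)*1094 = 1094*O + 1094*y)
X = 906247 (X = -8 + ((-1331549 + 781321) + 1456483) = -8 + (-550228 + 1456483) = -8 + 906255 = 906247)
C(-1078, 2065) + X = (1094*(-1078) + 1094*2065) + 906247 = (-1179332 + 2259110) + 906247 = 1079778 + 906247 = 1986025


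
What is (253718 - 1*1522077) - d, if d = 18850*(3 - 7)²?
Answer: -1569959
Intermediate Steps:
d = 301600 (d = 18850*(-4)² = 18850*16 = 301600)
(253718 - 1*1522077) - d = (253718 - 1*1522077) - 1*301600 = (253718 - 1522077) - 301600 = -1268359 - 301600 = -1569959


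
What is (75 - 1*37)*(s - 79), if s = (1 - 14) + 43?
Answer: -1862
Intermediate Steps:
s = 30 (s = -13 + 43 = 30)
(75 - 1*37)*(s - 79) = (75 - 1*37)*(30 - 79) = (75 - 37)*(-49) = 38*(-49) = -1862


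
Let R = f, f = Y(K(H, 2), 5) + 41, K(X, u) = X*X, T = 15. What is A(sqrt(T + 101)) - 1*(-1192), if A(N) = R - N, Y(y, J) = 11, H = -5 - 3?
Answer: 1244 - 2*sqrt(29) ≈ 1233.2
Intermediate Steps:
H = -8
K(X, u) = X**2
f = 52 (f = 11 + 41 = 52)
R = 52
A(N) = 52 - N
A(sqrt(T + 101)) - 1*(-1192) = (52 - sqrt(15 + 101)) - 1*(-1192) = (52 - sqrt(116)) + 1192 = (52 - 2*sqrt(29)) + 1192 = 1244 - 2*sqrt(29)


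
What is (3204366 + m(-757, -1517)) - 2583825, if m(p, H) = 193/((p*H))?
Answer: 712610047822/1148369 ≈ 6.2054e+5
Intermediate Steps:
m(p, H) = 193/(H*p) (m(p, H) = 193/((H*p)) = 193*(1/(H*p)) = 193/(H*p))
(3204366 + m(-757, -1517)) - 2583825 = (3204366 + 193/(-1517*(-757))) - 2583825 = (3204366 + 193*(-1/1517)*(-1/757)) - 2583825 = (3204366 + 193/1148369) - 2583825 = 3679794579247/1148369 - 2583825 = 712610047822/1148369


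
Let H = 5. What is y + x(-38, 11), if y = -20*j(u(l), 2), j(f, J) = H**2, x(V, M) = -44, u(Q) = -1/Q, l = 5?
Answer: -544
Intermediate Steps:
j(f, J) = 25 (j(f, J) = 5**2 = 25)
y = -500 (y = -20*25 = -500)
y + x(-38, 11) = -500 - 44 = -544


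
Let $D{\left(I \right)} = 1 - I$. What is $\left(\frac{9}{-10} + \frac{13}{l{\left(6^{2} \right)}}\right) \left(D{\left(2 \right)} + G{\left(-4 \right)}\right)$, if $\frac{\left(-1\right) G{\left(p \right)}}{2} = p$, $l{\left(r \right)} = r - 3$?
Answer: $- \frac{1169}{330} \approx -3.5424$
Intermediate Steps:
$l{\left(r \right)} = -3 + r$
$G{\left(p \right)} = - 2 p$
$\left(\frac{9}{-10} + \frac{13}{l{\left(6^{2} \right)}}\right) \left(D{\left(2 \right)} + G{\left(-4 \right)}\right) = \left(\frac{9}{-10} + \frac{13}{-3 + 6^{2}}\right) \left(\left(1 - 2\right) - -8\right) = \left(9 \left(- \frac{1}{10}\right) + \frac{13}{-3 + 36}\right) \left(\left(1 - 2\right) + 8\right) = \left(- \frac{9}{10} + \frac{13}{33}\right) \left(-1 + 8\right) = \left(- \frac{9}{10} + 13 \cdot \frac{1}{33}\right) 7 = \left(- \frac{9}{10} + \frac{13}{33}\right) 7 = \left(- \frac{167}{330}\right) 7 = - \frac{1169}{330}$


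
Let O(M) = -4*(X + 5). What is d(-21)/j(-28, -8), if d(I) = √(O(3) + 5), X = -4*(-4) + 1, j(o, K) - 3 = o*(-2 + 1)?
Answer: I*√83/31 ≈ 0.29388*I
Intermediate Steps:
j(o, K) = 3 - o (j(o, K) = 3 + o*(-2 + 1) = 3 + o*(-1) = 3 - o)
X = 17 (X = 16 + 1 = 17)
O(M) = -88 (O(M) = -4*(17 + 5) = -4*22 = -88)
d(I) = I*√83 (d(I) = √(-88 + 5) = √(-83) = I*√83)
d(-21)/j(-28, -8) = (I*√83)/(3 - 1*(-28)) = (I*√83)/(3 + 28) = (I*√83)/31 = (I*√83)*(1/31) = I*√83/31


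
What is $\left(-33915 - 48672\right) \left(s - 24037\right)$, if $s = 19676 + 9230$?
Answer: $-402116103$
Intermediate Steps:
$s = 28906$
$\left(-33915 - 48672\right) \left(s - 24037\right) = \left(-33915 - 48672\right) \left(28906 - 24037\right) = \left(-82587\right) 4869 = -402116103$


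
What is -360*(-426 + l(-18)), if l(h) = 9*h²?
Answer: -896400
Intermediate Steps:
-360*(-426 + l(-18)) = -360*(-426 + 9*(-18)²) = -360*(-426 + 9*324) = -360*(-426 + 2916) = -360*2490 = -896400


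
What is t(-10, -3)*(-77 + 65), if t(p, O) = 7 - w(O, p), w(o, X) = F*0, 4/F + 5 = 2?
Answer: -84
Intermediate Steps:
F = -4/3 (F = 4/(-5 + 2) = 4/(-3) = 4*(-1/3) = -4/3 ≈ -1.3333)
w(o, X) = 0 (w(o, X) = -4/3*0 = 0)
t(p, O) = 7 (t(p, O) = 7 - 1*0 = 7 + 0 = 7)
t(-10, -3)*(-77 + 65) = 7*(-77 + 65) = 7*(-12) = -84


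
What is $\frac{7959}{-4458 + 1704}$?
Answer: $- \frac{2653}{918} \approx -2.89$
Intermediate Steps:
$\frac{7959}{-4458 + 1704} = \frac{7959}{-2754} = 7959 \left(- \frac{1}{2754}\right) = - \frac{2653}{918}$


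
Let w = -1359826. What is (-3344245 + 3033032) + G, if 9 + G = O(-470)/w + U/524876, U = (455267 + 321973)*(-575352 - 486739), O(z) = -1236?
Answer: -168083428818607622/89217503947 ≈ -1.8840e+6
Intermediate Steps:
U = -825499608840 (U = 777240*(-1062091) = -825499608840)
G = -140317781762749911/89217503947 (G = -9 + (-1236/(-1359826) - 825499608840/524876) = -9 + (-1236*(-1/1359826) - 825499608840*1/524876) = -9 + (618/679913 - 206374902210/131219) = -9 - 140316978805214388/89217503947 = -140317781762749911/89217503947 ≈ -1.5728e+6)
(-3344245 + 3033032) + G = (-3344245 + 3033032) - 140317781762749911/89217503947 = -311213 - 140317781762749911/89217503947 = -168083428818607622/89217503947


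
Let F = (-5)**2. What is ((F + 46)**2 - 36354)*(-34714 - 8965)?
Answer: 1367720527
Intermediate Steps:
F = 25
((F + 46)**2 - 36354)*(-34714 - 8965) = ((25 + 46)**2 - 36354)*(-34714 - 8965) = (71**2 - 36354)*(-43679) = (5041 - 36354)*(-43679) = -31313*(-43679) = 1367720527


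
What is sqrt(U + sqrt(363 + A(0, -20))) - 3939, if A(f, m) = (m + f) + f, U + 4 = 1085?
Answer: -3939 + sqrt(1081 + 7*sqrt(7)) ≈ -3905.8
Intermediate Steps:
U = 1081 (U = -4 + 1085 = 1081)
A(f, m) = m + 2*f (A(f, m) = (f + m) + f = m + 2*f)
sqrt(U + sqrt(363 + A(0, -20))) - 3939 = sqrt(1081 + sqrt(363 + (-20 + 2*0))) - 3939 = sqrt(1081 + sqrt(363 + (-20 + 0))) - 3939 = sqrt(1081 + sqrt(363 - 20)) - 3939 = sqrt(1081 + sqrt(343)) - 3939 = sqrt(1081 + 7*sqrt(7)) - 3939 = -3939 + sqrt(1081 + 7*sqrt(7))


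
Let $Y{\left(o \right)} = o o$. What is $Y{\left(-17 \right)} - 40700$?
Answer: $-40411$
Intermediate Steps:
$Y{\left(o \right)} = o^{2}$
$Y{\left(-17 \right)} - 40700 = \left(-17\right)^{2} - 40700 = 289 - 40700 = -40411$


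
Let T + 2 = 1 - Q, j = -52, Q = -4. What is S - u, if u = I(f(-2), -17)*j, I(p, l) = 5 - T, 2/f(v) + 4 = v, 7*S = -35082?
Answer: -34354/7 ≈ -4907.7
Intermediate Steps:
S = -35082/7 (S = (⅐)*(-35082) = -35082/7 ≈ -5011.7)
T = 3 (T = -2 + (1 - 1*(-4)) = -2 + (1 + 4) = -2 + 5 = 3)
f(v) = 2/(-4 + v)
I(p, l) = 2 (I(p, l) = 5 - 1*3 = 5 - 3 = 2)
u = -104 (u = 2*(-52) = -104)
S - u = -35082/7 - 1*(-104) = -35082/7 + 104 = -34354/7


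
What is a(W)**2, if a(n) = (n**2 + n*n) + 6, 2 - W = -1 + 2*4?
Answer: 3136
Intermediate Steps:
W = -5 (W = 2 - (-1 + 2*4) = 2 - (-1 + 8) = 2 - 1*7 = 2 - 7 = -5)
a(n) = 6 + 2*n**2 (a(n) = (n**2 + n**2) + 6 = 2*n**2 + 6 = 6 + 2*n**2)
a(W)**2 = (6 + 2*(-5)**2)**2 = (6 + 2*25)**2 = (6 + 50)**2 = 56**2 = 3136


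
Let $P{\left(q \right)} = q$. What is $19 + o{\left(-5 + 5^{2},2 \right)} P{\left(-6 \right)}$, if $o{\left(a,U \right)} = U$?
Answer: $7$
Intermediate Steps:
$19 + o{\left(-5 + 5^{2},2 \right)} P{\left(-6 \right)} = 19 + 2 \left(-6\right) = 19 - 12 = 7$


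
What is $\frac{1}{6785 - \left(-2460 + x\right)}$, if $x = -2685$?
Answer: $\frac{1}{11930} \approx 8.3822 \cdot 10^{-5}$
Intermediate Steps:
$\frac{1}{6785 - \left(-2460 + x\right)} = \frac{1}{6785 + \left(2460 - -2685\right)} = \frac{1}{6785 + \left(2460 + 2685\right)} = \frac{1}{6785 + 5145} = \frac{1}{11930}$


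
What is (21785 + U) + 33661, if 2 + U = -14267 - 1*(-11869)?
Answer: 53046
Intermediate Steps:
U = -2400 (U = -2 + (-14267 - 1*(-11869)) = -2 + (-14267 + 11869) = -2 - 2398 = -2400)
(21785 + U) + 33661 = (21785 - 2400) + 33661 = 19385 + 33661 = 53046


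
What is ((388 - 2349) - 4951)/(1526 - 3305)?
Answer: 2304/593 ≈ 3.8853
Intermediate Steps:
((388 - 2349) - 4951)/(1526 - 3305) = (-1961 - 4951)/(-1779) = -6912*(-1/1779) = 2304/593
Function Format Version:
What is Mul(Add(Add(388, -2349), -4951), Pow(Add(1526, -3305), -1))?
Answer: Rational(2304, 593) ≈ 3.8853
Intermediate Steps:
Mul(Add(Add(388, -2349), -4951), Pow(Add(1526, -3305), -1)) = Mul(Add(-1961, -4951), Pow(-1779, -1)) = Mul(-6912, Rational(-1, 1779)) = Rational(2304, 593)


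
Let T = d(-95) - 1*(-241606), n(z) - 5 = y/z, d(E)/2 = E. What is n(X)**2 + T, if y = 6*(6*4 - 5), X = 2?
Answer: 245260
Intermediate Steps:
d(E) = 2*E
y = 114 (y = 6*(24 - 5) = 6*19 = 114)
n(z) = 5 + 114/z
T = 241416 (T = 2*(-95) - 1*(-241606) = -190 + 241606 = 241416)
n(X)**2 + T = (5 + 114/2)**2 + 241416 = (5 + 114*(1/2))**2 + 241416 = (5 + 57)**2 + 241416 = 62**2 + 241416 = 3844 + 241416 = 245260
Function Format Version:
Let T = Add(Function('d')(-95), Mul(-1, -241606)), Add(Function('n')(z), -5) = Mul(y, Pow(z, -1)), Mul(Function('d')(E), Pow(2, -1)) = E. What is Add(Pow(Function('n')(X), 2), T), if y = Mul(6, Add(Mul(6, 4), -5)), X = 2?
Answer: 245260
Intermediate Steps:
Function('d')(E) = Mul(2, E)
y = 114 (y = Mul(6, Add(24, -5)) = Mul(6, 19) = 114)
Function('n')(z) = Add(5, Mul(114, Pow(z, -1)))
T = 241416 (T = Add(Mul(2, -95), Mul(-1, -241606)) = Add(-190, 241606) = 241416)
Add(Pow(Function('n')(X), 2), T) = Add(Pow(Add(5, Mul(114, Pow(2, -1))), 2), 241416) = Add(Pow(Add(5, Mul(114, Rational(1, 2))), 2), 241416) = Add(Pow(Add(5, 57), 2), 241416) = Add(Pow(62, 2), 241416) = Add(3844, 241416) = 245260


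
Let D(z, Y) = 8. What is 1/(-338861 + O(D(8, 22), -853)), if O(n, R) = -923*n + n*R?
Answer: -1/353069 ≈ -2.8323e-6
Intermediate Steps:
O(n, R) = -923*n + R*n
1/(-338861 + O(D(8, 22), -853)) = 1/(-338861 + 8*(-923 - 853)) = 1/(-338861 + 8*(-1776)) = 1/(-338861 - 14208) = 1/(-353069) = -1/353069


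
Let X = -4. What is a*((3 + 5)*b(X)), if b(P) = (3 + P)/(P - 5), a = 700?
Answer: 5600/9 ≈ 622.22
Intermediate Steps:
b(P) = (3 + P)/(-5 + P)
a*((3 + 5)*b(X)) = 700*((3 + 5)*((3 - 4)/(-5 - 4))) = 700*(8*(-1/(-9))) = 700*(8*(-⅑*(-1))) = 700*(8*(⅑)) = 700*(8/9) = 5600/9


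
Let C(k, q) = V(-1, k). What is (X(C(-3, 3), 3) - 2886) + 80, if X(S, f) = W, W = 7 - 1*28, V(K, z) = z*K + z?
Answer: -2827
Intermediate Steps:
V(K, z) = z + K*z (V(K, z) = K*z + z = z + K*z)
C(k, q) = 0 (C(k, q) = k*(1 - 1) = k*0 = 0)
W = -21 (W = 7 - 28 = -21)
X(S, f) = -21
(X(C(-3, 3), 3) - 2886) + 80 = (-21 - 2886) + 80 = -2907 + 80 = -2827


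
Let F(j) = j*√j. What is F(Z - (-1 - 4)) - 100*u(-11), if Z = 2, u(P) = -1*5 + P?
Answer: 1600 + 7*√7 ≈ 1618.5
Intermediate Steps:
u(P) = -5 + P
F(j) = j^(3/2)
F(Z - (-1 - 4)) - 100*u(-11) = (2 - (-1 - 4))^(3/2) - 100*(-5 - 11) = (2 - 1*(-5))^(3/2) - 100*(-16) = (2 + 5)^(3/2) + 1600 = 7^(3/2) + 1600 = 7*√7 + 1600 = 1600 + 7*√7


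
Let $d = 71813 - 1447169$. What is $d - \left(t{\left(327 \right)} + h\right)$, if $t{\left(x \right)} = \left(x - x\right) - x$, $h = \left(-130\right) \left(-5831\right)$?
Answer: $-2133059$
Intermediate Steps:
$h = 758030$
$t{\left(x \right)} = - x$ ($t{\left(x \right)} = 0 - x = - x$)
$d = -1375356$ ($d = 71813 - 1447169 = -1375356$)
$d - \left(t{\left(327 \right)} + h\right) = -1375356 - \left(\left(-1\right) 327 + 758030\right) = -1375356 - \left(-327 + 758030\right) = -1375356 - 757703 = -2133059$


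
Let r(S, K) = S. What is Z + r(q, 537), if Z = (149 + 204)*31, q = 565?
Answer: 11508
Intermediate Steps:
Z = 10943 (Z = 353*31 = 10943)
Z + r(q, 537) = 10943 + 565 = 11508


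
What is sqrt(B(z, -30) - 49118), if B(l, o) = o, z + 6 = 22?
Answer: 2*I*sqrt(12287) ≈ 221.69*I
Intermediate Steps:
z = 16 (z = -6 + 22 = 16)
sqrt(B(z, -30) - 49118) = sqrt(-30 - 49118) = sqrt(-49148) = 2*I*sqrt(12287)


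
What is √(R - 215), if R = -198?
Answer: I*√413 ≈ 20.322*I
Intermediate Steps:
√(R - 215) = √(-198 - 215) = √(-413) = I*√413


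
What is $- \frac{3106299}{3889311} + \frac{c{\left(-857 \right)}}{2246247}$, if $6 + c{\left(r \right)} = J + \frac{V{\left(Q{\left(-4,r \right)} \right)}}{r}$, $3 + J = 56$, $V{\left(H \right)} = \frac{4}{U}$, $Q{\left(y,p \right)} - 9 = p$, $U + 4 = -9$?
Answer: $- \frac{25911485310921344}{32443903540122399} \approx -0.79865$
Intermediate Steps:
$U = -13$ ($U = -4 - 9 = -13$)
$Q{\left(y,p \right)} = 9 + p$
$V{\left(H \right)} = - \frac{4}{13}$ ($V{\left(H \right)} = \frac{4}{-13} = 4 \left(- \frac{1}{13}\right) = - \frac{4}{13}$)
$J = 53$ ($J = -3 + 56 = 53$)
$c{\left(r \right)} = 47 - \frac{4}{13 r}$ ($c{\left(r \right)} = -6 + \left(53 - \frac{4}{13 r}\right) = 47 - \frac{4}{13 r}$)
$- \frac{3106299}{3889311} + \frac{c{\left(-857 \right)}}{2246247} = - \frac{3106299}{3889311} + \frac{47 - \frac{4}{13 \left(-857\right)}}{2246247} = \left(-3106299\right) \frac{1}{3889311} + \left(47 - - \frac{4}{11141}\right) \frac{1}{2246247} = - \frac{1035433}{1296437} + \left(47 + \frac{4}{11141}\right) \frac{1}{2246247} = - \frac{1035433}{1296437} + \frac{523631}{11141} \cdot \frac{1}{2246247} = - \frac{1035433}{1296437} + \frac{523631}{25025437827} = - \frac{25911485310921344}{32443903540122399}$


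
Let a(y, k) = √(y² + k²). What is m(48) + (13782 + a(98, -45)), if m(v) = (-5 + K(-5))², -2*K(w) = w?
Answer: 55153/4 + √11629 ≈ 13896.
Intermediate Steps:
K(w) = -w/2
m(v) = 25/4 (m(v) = (-5 - ½*(-5))² = (-5 + 5/2)² = (-5/2)² = 25/4)
a(y, k) = √(k² + y²)
m(48) + (13782 + a(98, -45)) = 25/4 + (13782 + √((-45)² + 98²)) = 25/4 + (13782 + √(2025 + 9604)) = 25/4 + (13782 + √11629) = 55153/4 + √11629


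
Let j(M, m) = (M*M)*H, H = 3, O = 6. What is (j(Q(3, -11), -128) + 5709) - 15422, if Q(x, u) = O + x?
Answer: -9470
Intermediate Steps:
Q(x, u) = 6 + x
j(M, m) = 3*M² (j(M, m) = (M*M)*3 = M²*3 = 3*M²)
(j(Q(3, -11), -128) + 5709) - 15422 = (3*(6 + 3)² + 5709) - 15422 = (3*9² + 5709) - 15422 = (3*81 + 5709) - 15422 = (243 + 5709) - 15422 = 5952 - 15422 = -9470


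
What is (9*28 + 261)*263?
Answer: 134919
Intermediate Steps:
(9*28 + 261)*263 = (252 + 261)*263 = 513*263 = 134919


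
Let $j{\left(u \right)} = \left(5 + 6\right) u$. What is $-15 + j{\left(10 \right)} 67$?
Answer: $7355$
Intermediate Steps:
$j{\left(u \right)} = 11 u$
$-15 + j{\left(10 \right)} 67 = -15 + 11 \cdot 10 \cdot 67 = -15 + 110 \cdot 67 = -15 + 7370 = 7355$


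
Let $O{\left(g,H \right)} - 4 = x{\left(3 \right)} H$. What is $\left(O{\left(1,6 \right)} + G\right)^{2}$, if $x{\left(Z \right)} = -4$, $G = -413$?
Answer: $187489$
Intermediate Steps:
$O{\left(g,H \right)} = 4 - 4 H$
$\left(O{\left(1,6 \right)} + G\right)^{2} = \left(\left(4 - 24\right) - 413\right)^{2} = \left(-20 - 413\right)^{2} = \left(-433\right)^{2} = 187489$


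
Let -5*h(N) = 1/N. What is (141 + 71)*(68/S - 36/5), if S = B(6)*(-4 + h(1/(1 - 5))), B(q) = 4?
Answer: -53053/20 ≈ -2652.6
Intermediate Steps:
h(N) = -1/(5*N)
S = -64/5 (S = 4*(-4 - 1/(5*(1/(1 - 5)))) = 4*(-4 - 1/(5*(1/(-4)))) = 4*(-4 - 1/(5*(-¼))) = 4*(-4 - ⅕*(-4)) = 4*(-4 + ⅘) = 4*(-16/5) = -64/5 ≈ -12.800)
(141 + 71)*(68/S - 36/5) = (141 + 71)*(68/(-64/5) - 36/5) = 212*(68*(-5/64) - 36*⅕) = 212*(-85/16 - 36/5) = 212*(-1001/80) = -53053/20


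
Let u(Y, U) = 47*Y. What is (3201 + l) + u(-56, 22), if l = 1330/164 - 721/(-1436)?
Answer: 34007475/58876 ≈ 577.61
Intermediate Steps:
l = 507031/58876 (l = 1330*(1/164) - 721*(-1/1436) = 665/82 + 721/1436 = 507031/58876 ≈ 8.6118)
(3201 + l) + u(-56, 22) = (3201 + 507031/58876) + 47*(-56) = 188969107/58876 - 2632 = 34007475/58876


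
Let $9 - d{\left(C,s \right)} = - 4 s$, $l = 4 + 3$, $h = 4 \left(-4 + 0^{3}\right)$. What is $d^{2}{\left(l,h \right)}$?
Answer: $3025$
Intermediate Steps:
$h = -16$ ($h = 4 \left(-4 + 0\right) = 4 \left(-4\right) = -16$)
$l = 7$
$d{\left(C,s \right)} = 9 + 4 s$ ($d{\left(C,s \right)} = 9 - - 4 s = 9 + 4 s$)
$d^{2}{\left(l,h \right)} = \left(9 + 4 \left(-16\right)\right)^{2} = \left(9 - 64\right)^{2} = \left(-55\right)^{2} = 3025$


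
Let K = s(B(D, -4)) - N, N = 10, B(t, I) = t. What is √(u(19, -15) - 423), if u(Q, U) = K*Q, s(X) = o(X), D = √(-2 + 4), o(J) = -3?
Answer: I*√670 ≈ 25.884*I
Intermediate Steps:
D = √2 ≈ 1.4142
s(X) = -3
K = -13 (K = -3 - 1*10 = -3 - 10 = -13)
u(Q, U) = -13*Q
√(u(19, -15) - 423) = √(-13*19 - 423) = √(-247 - 423) = √(-670) = I*√670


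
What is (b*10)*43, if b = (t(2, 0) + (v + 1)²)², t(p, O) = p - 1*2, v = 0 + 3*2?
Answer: 1032430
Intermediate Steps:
v = 6 (v = 0 + 6 = 6)
t(p, O) = -2 + p (t(p, O) = p - 2 = -2 + p)
b = 2401 (b = ((-2 + 2) + (6 + 1)²)² = (0 + 7²)² = (0 + 49)² = 49² = 2401)
(b*10)*43 = (2401*10)*43 = 24010*43 = 1032430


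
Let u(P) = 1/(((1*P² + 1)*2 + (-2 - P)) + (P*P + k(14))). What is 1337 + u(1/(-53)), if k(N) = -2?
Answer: 7433585/5562 ≈ 1336.5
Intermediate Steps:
u(P) = 1/(-2 - P + 3*P²) (u(P) = 1/(((1*P² + 1)*2 + (-2 - P)) + (P*P - 2)) = 1/(((P² + 1)*2 + (-2 - P)) + (P² - 2)) = 1/(((1 + P²)*2 + (-2 - P)) + (-2 + P²)) = 1/(((2 + 2*P²) + (-2 - P)) + (-2 + P²)) = 1/((-P + 2*P²) + (-2 + P²)) = 1/(-2 - P + 3*P²))
1337 + u(1/(-53)) = 1337 + 1/(-2 - 1/(-53) + 3*(1/(-53))²) = 1337 + 1/(-2 - 1*(-1/53) + 3*(-1/53)²) = 1337 + 1/(-2 + 1/53 + 3*(1/2809)) = 1337 + 1/(-2 + 1/53 + 3/2809) = 1337 + 1/(-5562/2809) = 1337 - 2809/5562 = 7433585/5562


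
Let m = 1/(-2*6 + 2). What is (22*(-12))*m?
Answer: 132/5 ≈ 26.400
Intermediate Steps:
m = -⅒ (m = 1/(-12 + 2) = 1/(-10) = -⅒ ≈ -0.10000)
(22*(-12))*m = (22*(-12))*(-⅒) = -264*(-⅒) = 132/5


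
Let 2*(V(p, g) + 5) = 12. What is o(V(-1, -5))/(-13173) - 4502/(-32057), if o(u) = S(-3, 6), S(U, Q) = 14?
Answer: 58856048/422286861 ≈ 0.13937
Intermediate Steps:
V(p, g) = 1 (V(p, g) = -5 + (1/2)*12 = -5 + 6 = 1)
o(u) = 14
o(V(-1, -5))/(-13173) - 4502/(-32057) = 14/(-13173) - 4502/(-32057) = 14*(-1/13173) - 4502*(-1/32057) = -14/13173 + 4502/32057 = 58856048/422286861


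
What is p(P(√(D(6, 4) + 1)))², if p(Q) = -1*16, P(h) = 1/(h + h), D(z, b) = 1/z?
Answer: 256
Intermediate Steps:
P(h) = 1/(2*h)
p(Q) = -16
p(P(√(D(6, 4) + 1)))² = (-16)² = 256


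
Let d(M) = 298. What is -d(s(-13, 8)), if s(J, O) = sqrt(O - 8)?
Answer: -298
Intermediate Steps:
s(J, O) = sqrt(-8 + O)
-d(s(-13, 8)) = -1*298 = -298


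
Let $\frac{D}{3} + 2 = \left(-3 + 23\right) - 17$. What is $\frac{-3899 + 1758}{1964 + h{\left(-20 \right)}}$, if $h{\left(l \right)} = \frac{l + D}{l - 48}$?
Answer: $- \frac{8564}{7857} \approx -1.09$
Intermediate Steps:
$D = 3$ ($D = -6 + 3 \left(\left(-3 + 23\right) - 17\right) = -6 + 3 \left(20 - 17\right) = -6 + 3 \cdot 3 = -6 + 9 = 3$)
$h{\left(l \right)} = \frac{3 + l}{-48 + l}$ ($h{\left(l \right)} = \frac{l + 3}{l - 48} = \frac{3 + l}{-48 + l}$)
$\frac{-3899 + 1758}{1964 + h{\left(-20 \right)}} = \frac{-3899 + 1758}{1964 + \frac{3 - 20}{-48 - 20}} = - \frac{2141}{1964 + \frac{1}{-68} \left(-17\right)} = - \frac{2141}{1964 - - \frac{1}{4}} = - \frac{2141}{1964 + \frac{1}{4}} = - \frac{2141}{\frac{7857}{4}} = \left(-2141\right) \frac{4}{7857} = - \frac{8564}{7857}$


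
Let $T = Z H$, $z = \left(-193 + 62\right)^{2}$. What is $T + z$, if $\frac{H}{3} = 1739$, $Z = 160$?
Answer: $851881$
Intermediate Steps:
$z = 17161$ ($z = \left(-131\right)^{2} = 17161$)
$H = 5217$ ($H = 3 \cdot 1739 = 5217$)
$T = 834720$ ($T = 160 \cdot 5217 = 834720$)
$T + z = 834720 + 17161 = 851881$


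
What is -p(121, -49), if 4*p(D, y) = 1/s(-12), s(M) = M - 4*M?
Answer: -1/144 ≈ -0.0069444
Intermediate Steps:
s(M) = -3*M
p(D, y) = 1/144 (p(D, y) = 1/(4*((-3*(-12)))) = (¼)/36 = (¼)*(1/36) = 1/144)
-p(121, -49) = -1*1/144 = -1/144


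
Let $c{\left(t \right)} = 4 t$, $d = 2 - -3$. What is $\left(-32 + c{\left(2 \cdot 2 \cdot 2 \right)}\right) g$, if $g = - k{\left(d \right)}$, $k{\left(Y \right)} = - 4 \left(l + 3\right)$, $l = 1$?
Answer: $0$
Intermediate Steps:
$d = 5$ ($d = 2 + 3 = 5$)
$k{\left(Y \right)} = -16$ ($k{\left(Y \right)} = - 4 \left(1 + 3\right) = \left(-4\right) 4 = -16$)
$g = 16$ ($g = \left(-1\right) \left(-16\right) = 16$)
$\left(-32 + c{\left(2 \cdot 2 \cdot 2 \right)}\right) g = \left(-32 + 4 \cdot 2 \cdot 2 \cdot 2\right) 16 = \left(-32 + 4 \cdot 4 \cdot 2\right) 16 = \left(-32 + 4 \cdot 8\right) 16 = \left(-32 + 32\right) 16 = 0 \cdot 16 = 0$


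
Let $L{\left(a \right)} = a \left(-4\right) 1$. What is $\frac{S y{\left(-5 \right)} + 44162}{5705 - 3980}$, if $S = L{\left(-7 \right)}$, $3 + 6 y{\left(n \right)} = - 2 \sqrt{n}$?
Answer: $\frac{14716}{575} - \frac{28 i \sqrt{5}}{5175} \approx 25.593 - 0.012099 i$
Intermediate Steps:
$y{\left(n \right)} = - \frac{1}{2} - \frac{\sqrt{n}}{3}$ ($y{\left(n \right)} = - \frac{1}{2} + \frac{\left(-2\right) \sqrt{n}}{6} = - \frac{1}{2} - \frac{\sqrt{n}}{3}$)
$L{\left(a \right)} = - 4 a$ ($L{\left(a \right)} = - 4 a 1 = - 4 a$)
$S = 28$ ($S = \left(-4\right) \left(-7\right) = 28$)
$\frac{S y{\left(-5 \right)} + 44162}{5705 - 3980} = \frac{28 \left(- \frac{1}{2} - \frac{\sqrt{-5}}{3}\right) + 44162}{5705 - 3980} = \frac{28 \left(- \frac{1}{2} - \frac{i \sqrt{5}}{3}\right) + 44162}{1725} = \left(28 \left(- \frac{1}{2} - \frac{i \sqrt{5}}{3}\right) + 44162\right) \frac{1}{1725} = \left(\left(-14 - \frac{28 i \sqrt{5}}{3}\right) + 44162\right) \frac{1}{1725} = \left(44148 - \frac{28 i \sqrt{5}}{3}\right) \frac{1}{1725} = \frac{14716}{575} - \frac{28 i \sqrt{5}}{5175}$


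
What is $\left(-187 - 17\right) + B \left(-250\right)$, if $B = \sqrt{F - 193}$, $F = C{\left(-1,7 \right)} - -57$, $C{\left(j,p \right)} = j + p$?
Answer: $-204 - 250 i \sqrt{130} \approx -204.0 - 2850.4 i$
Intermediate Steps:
$F = 63$ ($F = \left(-1 + 7\right) - -57 = 6 + 57 = 63$)
$B = i \sqrt{130}$ ($B = \sqrt{63 - 193} = \sqrt{-130} = i \sqrt{130} \approx 11.402 i$)
$\left(-187 - 17\right) + B \left(-250\right) = \left(-187 - 17\right) + i \sqrt{130} \left(-250\right) = \left(-187 - 17\right) - 250 i \sqrt{130} = -204 - 250 i \sqrt{130}$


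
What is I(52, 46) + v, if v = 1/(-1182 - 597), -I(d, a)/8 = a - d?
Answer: 85391/1779 ≈ 47.999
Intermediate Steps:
I(d, a) = -8*a + 8*d (I(d, a) = -8*(a - d) = -8*a + 8*d)
v = -1/1779 (v = 1/(-1779) = -1/1779 ≈ -0.00056211)
I(52, 46) + v = (-8*46 + 8*52) - 1/1779 = (-368 + 416) - 1/1779 = 48 - 1/1779 = 85391/1779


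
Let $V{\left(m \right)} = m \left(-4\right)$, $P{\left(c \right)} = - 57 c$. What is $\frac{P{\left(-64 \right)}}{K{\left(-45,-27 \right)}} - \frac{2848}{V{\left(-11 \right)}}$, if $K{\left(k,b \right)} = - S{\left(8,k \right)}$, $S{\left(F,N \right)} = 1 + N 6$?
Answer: $- \frac{151400}{2959} \approx -51.166$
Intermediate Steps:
$S{\left(F,N \right)} = 1 + 6 N$
$K{\left(k,b \right)} = -1 - 6 k$ ($K{\left(k,b \right)} = - (1 + 6 k) = -1 - 6 k$)
$V{\left(m \right)} = - 4 m$
$\frac{P{\left(-64 \right)}}{K{\left(-45,-27 \right)}} - \frac{2848}{V{\left(-11 \right)}} = \frac{\left(-57\right) \left(-64\right)}{-1 - -270} - \frac{2848}{\left(-4\right) \left(-11\right)} = \frac{3648}{-1 + 270} - \frac{2848}{44} = \frac{3648}{269} - \frac{712}{11} = - \frac{151400}{2959}$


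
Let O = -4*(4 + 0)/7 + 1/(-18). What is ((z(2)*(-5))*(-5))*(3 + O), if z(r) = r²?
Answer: 4150/63 ≈ 65.873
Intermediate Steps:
O = -295/126 (O = -4*4*(⅐) + 1*(-1/18) = -16*⅐ - 1/18 = -16/7 - 1/18 = -295/126 ≈ -2.3413)
((z(2)*(-5))*(-5))*(3 + O) = ((2²*(-5))*(-5))*(3 - 295/126) = ((4*(-5))*(-5))*(83/126) = -20*(-5)*(83/126) = 100*(83/126) = 4150/63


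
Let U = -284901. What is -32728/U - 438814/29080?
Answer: -62033408587/4142460540 ≈ -14.975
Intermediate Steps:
-32728/U - 438814/29080 = -32728/(-284901) - 438814/29080 = -32728*(-1/284901) - 438814*1/29080 = 32728/284901 - 219407/14540 = -62033408587/4142460540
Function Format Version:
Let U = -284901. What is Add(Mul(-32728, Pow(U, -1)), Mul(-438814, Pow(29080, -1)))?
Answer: Rational(-62033408587, 4142460540) ≈ -14.975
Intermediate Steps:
Add(Mul(-32728, Pow(U, -1)), Mul(-438814, Pow(29080, -1))) = Add(Mul(-32728, Pow(-284901, -1)), Mul(-438814, Pow(29080, -1))) = Add(Mul(-32728, Rational(-1, 284901)), Mul(-438814, Rational(1, 29080))) = Add(Rational(32728, 284901), Rational(-219407, 14540)) = Rational(-62033408587, 4142460540)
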